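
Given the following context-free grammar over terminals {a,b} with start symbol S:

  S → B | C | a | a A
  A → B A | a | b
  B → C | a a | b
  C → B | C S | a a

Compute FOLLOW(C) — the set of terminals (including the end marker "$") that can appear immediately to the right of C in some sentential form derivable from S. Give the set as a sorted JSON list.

FIRST sets, iterate to fixpoint:
pass 1:
  A via A→a: +{a}
  A via A→b: +{b}
  B via B→a a: +{a}
  B via B→b: +{b}
  C via C→B: +{a,b}
  S via S→B: +{a,b}
  FIRST[S]={a,b}  FIRST[A]={a,b}  FIRST[B]={a,b}  FIRST[C]={a,b}
pass 2: — fixpoint
  FIRST[S]={a,b}  FIRST[A]={a,b}  FIRST[B]={a,b}  FIRST[C]={a,b}

FOLLOW sets:
seed FOLLOW(S) with $
pass 1:
  A→B A: FOLLOW(B) ⊇ FIRST(A) = {a,b}; new: +{a,b}
  B→C: FOLLOW(C) ⊇ FOLLOW(B) ⊇ {a,b}; new: +{a,b}
  C→C S: FOLLOW(S) ⊇ FOLLOW(C) ⊇ {a,b}; new: +{a,b}
  S→B: FOLLOW(B) ⊇ FOLLOW(S) ⊇ {$,a,b}; new: +{$}
  S→C: FOLLOW(C) ⊇ FOLLOW(S) ⊇ {$,a,b}; new: +{$}
  S→a A: FOLLOW(A) ⊇ FOLLOW(S) ⊇ {$,a,b}; new: +{$,a,b}
  S: {$,a,b}  A: {$,a,b}  B: {$,a,b}  C: {$,a,b}
pass 2: (no change)
  S: {$,a,b}  A: {$,a,b}  B: {$,a,b}  C: {$,a,b}

FOLLOW(C) = ["$", "a", "b"]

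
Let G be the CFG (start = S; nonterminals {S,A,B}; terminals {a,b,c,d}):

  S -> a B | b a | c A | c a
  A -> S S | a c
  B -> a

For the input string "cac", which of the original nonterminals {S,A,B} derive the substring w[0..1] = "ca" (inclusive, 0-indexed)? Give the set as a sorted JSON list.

Convert to CNF:
  S -> T0 B | T1 A | T1 T0 | T2 T0
  A -> S S | T0 T1
  B -> a
  T0 -> a
  T1 -> c
  T2 -> b

CYK table (by increasing span) — only the sub-triangle for w[0..1]:
  [0..0]={T1}  "c"  orig:{}
  [1..1]={B,T0}  "a"  orig:{B}
  [0..1]={S}  "ca"

Original NTs in T[0,1] deriving "ca": ["S"]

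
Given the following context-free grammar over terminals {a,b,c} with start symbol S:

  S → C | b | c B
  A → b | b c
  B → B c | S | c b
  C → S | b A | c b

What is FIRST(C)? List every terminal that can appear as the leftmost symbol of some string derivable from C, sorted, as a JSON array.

FIRST sets, iterate to fixpoint:
round 1:
  A via A→b: +{b}
  B via B→c b: +{c}
  C via C→b A: +{b}
  C via C→c b: +{c}
  S via S→C: +{b,c}
  FIRST(S)={b,c}  FIRST(A)={b}  FIRST(B)={c}  FIRST(C)={b,c}
round 2:
  B via B→S: +{b}
  FIRST(S)={b,c}  FIRST(A)={b}  FIRST(B)={b,c}  FIRST(C)={b,c}
round 3: — fixpoint
  FIRST(S)={b,c}  FIRST(A)={b}  FIRST(B)={b,c}  FIRST(C)={b,c}

FIRST(C) = ["b", "c"]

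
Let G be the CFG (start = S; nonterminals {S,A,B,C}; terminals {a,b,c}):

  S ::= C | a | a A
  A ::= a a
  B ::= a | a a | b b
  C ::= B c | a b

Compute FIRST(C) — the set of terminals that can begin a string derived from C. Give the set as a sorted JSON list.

FIRST iteration:
iter 1:
  A via A→a a: +{a}
  B via B→a: +{a}
  B via B→b b: +{b}
  C via C→B c: +{a,b}
  S via S→C: +{a,b}
  S: {a,b}  A: {a}  B: {a,b}  C: {a,b}
iter 2: done
  S: {a,b}  A: {a}  B: {a,b}  C: {a,b}

FIRST(C) = ["a", "b"]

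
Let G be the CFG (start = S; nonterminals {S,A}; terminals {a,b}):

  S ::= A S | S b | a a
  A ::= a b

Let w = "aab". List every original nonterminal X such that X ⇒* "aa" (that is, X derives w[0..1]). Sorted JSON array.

CNF form of G:
  S -> A S | S T1 | T0 T0
  A -> T0 T1
  T0 -> a
  T1 -> b

CYK table (by increasing span), restricted to cells inside w[0..1]:
  T[0,0] 'a' = {T0}  orig:{}
  T[1,1] 'a' = {T0}  orig:{}
  T[0,1] 'aa' = {S}

Original NTs in T[0,1] deriving "aa": ["S"]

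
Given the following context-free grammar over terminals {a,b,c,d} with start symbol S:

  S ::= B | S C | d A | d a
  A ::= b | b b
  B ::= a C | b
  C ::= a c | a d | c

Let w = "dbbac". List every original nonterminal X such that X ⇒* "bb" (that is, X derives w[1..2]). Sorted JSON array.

CNF form of G:
  S -> S C | T1 C | T3 A | T3 T1 | b
  A -> T0 T0 | b
  B -> T1 C | b
  C -> T1 T2 | T1 T3 | c
  T0 -> b
  T1 -> a
  T2 -> c
  T3 -> d

Fill CYK table bottom-up — only the sub-triangle for w[1..2]:
  T[1,1] 'b' = {A,B,S,T0}  orig:{A,B,S}
  T[2,2] 'b' = {A,B,S,T0}  orig:{A,B,S}
  T[1,2] 'bb' = {A}

Original NTs in T[1,2] deriving "bb": ["A"]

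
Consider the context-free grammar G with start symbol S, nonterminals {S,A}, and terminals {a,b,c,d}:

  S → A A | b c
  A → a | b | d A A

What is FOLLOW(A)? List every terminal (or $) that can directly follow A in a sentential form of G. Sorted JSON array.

FIRST sets, iterate to fixpoint:
iter 1:
  A via A→a: +{a}
  A via A→b: +{b}
  A via A→d A A: +{d}
  S via S→A A: +{a,b,d}
  S: {a,b,d}  A: {a,b,d}
iter 2: (no change)
  S: {a,b,d}  A: {a,b,d}

FOLLOW iteration:
initialize: $ ∈ FOLLOW(S)
round 1:
  A→d A A: FOLLOW(A) ⊇ FIRST(A) = {a,b,d}; new: +{a,b,d}
  S→A A: FOLLOW(A) ⊇ FOLLOW(S) ⊇ {$}; new: +{$}
  FOLLOW(S)={$}  FOLLOW(A)={$,a,b,d}
round 2: done
  FOLLOW(S)={$}  FOLLOW(A)={$,a,b,d}

FOLLOW(A) = ["$", "a", "b", "d"]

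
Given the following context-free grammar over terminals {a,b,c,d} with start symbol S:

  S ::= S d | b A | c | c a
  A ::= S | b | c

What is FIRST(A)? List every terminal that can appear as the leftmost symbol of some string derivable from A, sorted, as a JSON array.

Compute FIRST by fixpoint:
[1]
  A via A→b: +{b}
  A via A→c: +{c}
  S via S→b A: +{b}
  S via S→c: +{c}
  S: {b,c}  A: {b,c}
[2] (stable)
  S: {b,c}  A: {b,c}

FIRST(A) = ["b", "c"]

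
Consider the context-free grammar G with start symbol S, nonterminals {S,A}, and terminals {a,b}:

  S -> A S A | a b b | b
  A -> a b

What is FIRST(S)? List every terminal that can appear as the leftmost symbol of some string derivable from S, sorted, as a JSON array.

FIRST iteration:
iter 1:
  A via A→a b: +{a}
  S via S→A S A: +{a}
  S via S→b: +{b}
  S: {a,b}  A: {a}
iter 2: (stable)
  S: {a,b}  A: {a}

FIRST(S) = ["a", "b"]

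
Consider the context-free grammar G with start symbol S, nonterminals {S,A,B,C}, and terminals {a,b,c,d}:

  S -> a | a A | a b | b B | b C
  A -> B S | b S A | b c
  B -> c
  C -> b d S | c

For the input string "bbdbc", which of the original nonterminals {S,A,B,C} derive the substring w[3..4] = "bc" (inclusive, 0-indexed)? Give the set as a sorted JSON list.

CNF form of G:
  S -> T0 B | T0 C | T3 A | T3 T0 | a
  A -> B S | T0 T1 | T0 X4
  B -> c
  C -> T0 X5 | c
  T0 -> b
  T1 -> c
  T2 -> d
  T3 -> a
  X4 -> S A
  X5 -> T2 S

CYK fill, restricted to cells inside w[3..4]:
  cell(3,3) b: {T0}  orig:{}
  cell(4,4) c: {B,C,T1}  orig:{B,C}
  cell(3,4) bc: {A,S}

Original NTs in T[3,4] deriving "bc": ["A", "S"]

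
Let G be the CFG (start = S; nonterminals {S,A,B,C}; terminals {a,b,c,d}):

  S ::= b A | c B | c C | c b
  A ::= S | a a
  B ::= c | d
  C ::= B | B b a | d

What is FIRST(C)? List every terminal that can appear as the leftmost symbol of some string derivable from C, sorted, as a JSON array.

FIRST iteration:
[1]
  A via A→a a: +{a}
  B via B→c: +{c}
  B via B→d: +{d}
  C via C→B: +{c,d}
  S via S→b A: +{b}
  S via S→c B: +{c}
  S: {b,c}  A: {a}  B: {c,d}  C: {c,d}
[2]
  A via A→S: +{b,c}
  S: {b,c}  A: {a,b,c}  B: {c,d}  C: {c,d}
[3] (stable)
  S: {b,c}  A: {a,b,c}  B: {c,d}  C: {c,d}

FIRST(C) = ["c", "d"]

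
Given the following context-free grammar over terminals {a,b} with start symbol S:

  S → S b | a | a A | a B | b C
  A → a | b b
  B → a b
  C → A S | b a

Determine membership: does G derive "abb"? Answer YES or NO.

Convert to CNF:
  S -> S T0 | T0 C | T1 A | T1 B | a
  A -> T0 T0 | a
  B -> T1 T0
  C -> A S | T0 T1
  T0 -> b
  T1 -> a

CYK fill:
  cell(0,0) a: {A,S,T1}  orig:{A,S}
  cell(1,1) b: {T0}  orig:{}
  cell(2,2) b: {T0}  orig:{}
  cell(0,1) ab: {B,S}
  cell(1,2) bb: {A}
  cell(0,2) abb: {S}

S ∈ T[0,2] ⇒ YES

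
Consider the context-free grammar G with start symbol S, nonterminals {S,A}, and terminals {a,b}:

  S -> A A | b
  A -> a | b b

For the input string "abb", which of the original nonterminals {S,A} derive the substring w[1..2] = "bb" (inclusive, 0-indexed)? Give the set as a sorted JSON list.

CNF form of G:
  S -> A A | b
  A -> T0 T0 | a
  T0 -> b

CYK table (by increasing span) (cells [i..j] with 1 ≤ i ≤ j ≤ 2 only):
  [1..1]={S,T0}  "b"  orig:{S}
  [2..2]={S,T0}  "b"  orig:{S}
  [1..2]={A}  "bb"

Original NTs in T[1,2] deriving "bb": ["A"]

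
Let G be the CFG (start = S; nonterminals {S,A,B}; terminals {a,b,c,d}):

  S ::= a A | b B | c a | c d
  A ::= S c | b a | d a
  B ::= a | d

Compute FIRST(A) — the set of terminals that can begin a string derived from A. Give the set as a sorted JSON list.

FIRST sets, iterate to fixpoint:
round 1:
  A via A→b a: +{b}
  A via A→d a: +{d}
  B via B→a: +{a}
  B via B→d: +{d}
  S via S→a A: +{a}
  S via S→b B: +{b}
  S via S→c a: +{c}
  FIRST[S]={a,b,c}  FIRST[A]={b,d}  FIRST[B]={a,d}
round 2:
  A via A→S c: +{a,c}
  FIRST[S]={a,b,c}  FIRST[A]={a,b,c,d}  FIRST[B]={a,d}
round 3: done
  FIRST[S]={a,b,c}  FIRST[A]={a,b,c,d}  FIRST[B]={a,d}

FIRST(A) = ["a", "b", "c", "d"]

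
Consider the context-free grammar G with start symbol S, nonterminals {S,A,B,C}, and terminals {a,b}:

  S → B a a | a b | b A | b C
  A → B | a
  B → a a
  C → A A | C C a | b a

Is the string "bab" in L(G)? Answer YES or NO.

CNF form of G:
  S -> B X3 | T0 T1 | T1 A | T1 C
  A -> T0 T0 | a
  B -> T0 T0
  C -> A A | C X2 | T1 T0
  T0 -> a
  T1 -> b
  X2 -> C T0
  X3 -> T0 T0

CYK fill:
  [0..0]={T1}  "b"  orig:{}
  [1..1]={A,T0}  "a"  orig:{A}
  [2..2]={T1}  "b"  orig:{}
  [0..1]={C,S}  "ba"
  [1..2]={S}  "ab"
  [0..2]=∅  "bab"

S ∉ T[0,2] ⇒ NO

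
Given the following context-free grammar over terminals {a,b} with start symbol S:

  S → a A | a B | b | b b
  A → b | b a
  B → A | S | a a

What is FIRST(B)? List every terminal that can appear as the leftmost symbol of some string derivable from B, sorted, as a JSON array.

FIRST iteration:
iter 1:
  A via A→b: +{b}
  B via B→A: +{b}
  B via B→a a: +{a}
  S via S→a A: +{a}
  S via S→b: +{b}
  S: {a,b}  A: {b}  B: {a,b}
iter 2: — fixpoint
  S: {a,b}  A: {b}  B: {a,b}

FIRST(B) = ["a", "b"]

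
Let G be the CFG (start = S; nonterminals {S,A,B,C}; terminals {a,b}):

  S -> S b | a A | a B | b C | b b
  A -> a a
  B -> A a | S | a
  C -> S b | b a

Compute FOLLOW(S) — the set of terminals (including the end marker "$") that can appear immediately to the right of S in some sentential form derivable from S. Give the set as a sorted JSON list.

FIRST iteration:
round 1:
  A via A→a a: +{a}
  B via B→A a: +{a}
  C via C→b a: +{b}
  S via S→a A: +{a}
  S via S→b C: +{b}
  FIRST(S)={a,b}  FIRST(A)={a}  FIRST(B)={a}  FIRST(C)={b}
round 2:
  B via B→S: +{b}
  C via C→S b: +{a}
  FIRST(S)={a,b}  FIRST(A)={a}  FIRST(B)={a,b}  FIRST(C)={a,b}
round 3: done
  FIRST(S)={a,b}  FIRST(A)={a}  FIRST(B)={a,b}  FIRST(C)={a,b}

Compute FOLLOW by fixpoint:
initialize: $ ∈ FOLLOW(S)
round 1:
  B→A a: FOLLOW(A) ⊇ FIRST(a) = {a}; new: +{a}
  C→S b: FOLLOW(S) ⊇ FIRST(b) = {b}; new: +{b}
  S→a A: FOLLOW(A) ⊇ FOLLOW(S) ⊇ {$,b}; new: +{$,b}
  S→a B: FOLLOW(B) ⊇ FOLLOW(S) ⊇ {$,b}; new: +{$,b}
  S→b C: FOLLOW(C) ⊇ FOLLOW(S) ⊇ {$,b}; new: +{$,b}
  FOLLOW(S)={$,b}  FOLLOW(A)={$,a,b}  FOLLOW(B)={$,b}  FOLLOW(C)={$,b}
round 2: — fixpoint
  FOLLOW(S)={$,b}  FOLLOW(A)={$,a,b}  FOLLOW(B)={$,b}  FOLLOW(C)={$,b}

FOLLOW(S) = ["$", "b"]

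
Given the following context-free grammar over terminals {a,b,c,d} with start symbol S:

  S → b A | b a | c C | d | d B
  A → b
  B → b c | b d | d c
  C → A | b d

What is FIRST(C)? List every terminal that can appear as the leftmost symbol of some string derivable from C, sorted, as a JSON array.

Compute FIRST by fixpoint:
pass 1:
  A via A→b: +{b}
  B via B→b c: +{b}
  B via B→d c: +{d}
  C via C→A: +{b}
  S via S→b A: +{b}
  S via S→c C: +{c}
  S via S→d: +{d}
  FIRST(S)={b,c,d}  FIRST(A)={b}  FIRST(B)={b,d}  FIRST(C)={b}
pass 2: — fixpoint
  FIRST(S)={b,c,d}  FIRST(A)={b}  FIRST(B)={b,d}  FIRST(C)={b}

FIRST(C) = ["b"]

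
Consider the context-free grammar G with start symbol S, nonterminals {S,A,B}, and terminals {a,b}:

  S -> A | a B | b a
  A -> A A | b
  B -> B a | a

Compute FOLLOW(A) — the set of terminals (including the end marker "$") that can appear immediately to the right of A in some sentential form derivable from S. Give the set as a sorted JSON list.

FIRST iteration:
iter 1:
  A via A→b: +{b}
  B via B→a: +{a}
  S via S→A: +{b}
  S via S→a B: +{a}
  FIRST(S)={a,b}  FIRST(A)={b}  FIRST(B)={a}
iter 2: (stable)
  FIRST(S)={a,b}  FIRST(A)={b}  FIRST(B)={a}

Compute FOLLOW by fixpoint:
initialize: $ ∈ FOLLOW(S)
[1]
  A→A A: FOLLOW(A) ⊇ FIRST(A) = {b}; new: +{b}
  B→B a: FOLLOW(B) ⊇ FIRST(a) = {a}; new: +{a}
  S→A: FOLLOW(A) ⊇ FOLLOW(S) ⊇ {$}; new: +{$}
  S→a B: FOLLOW(B) ⊇ FOLLOW(S) ⊇ {$}; new: +{$}
  FOLLOW(S)={$}  FOLLOW(A)={$,b}  FOLLOW(B)={$,a}
[2] (stable)
  FOLLOW(S)={$}  FOLLOW(A)={$,b}  FOLLOW(B)={$,a}

FOLLOW(A) = ["$", "b"]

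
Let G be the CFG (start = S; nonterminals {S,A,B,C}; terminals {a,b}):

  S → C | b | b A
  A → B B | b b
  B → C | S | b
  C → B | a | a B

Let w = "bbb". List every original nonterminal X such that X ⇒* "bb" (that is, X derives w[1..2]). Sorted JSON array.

Convert to CNF:
  S -> T0 A | T1 B | a | b
  A -> B B | T0 T0
  B -> T0 A | T1 B | a | b
  C -> T0 A | T1 B | a | b
  T0 -> b
  T1 -> a

Fill CYK table bottom-up, restricted to cells inside w[1..2]:
  cell(1,1) b: {B,C,S,T0}  orig:{B,C,S}
  cell(2,2) b: {B,C,S,T0}  orig:{B,C,S}
  cell(1,2) bb: {A}

Original NTs in T[1,2] deriving "bb": ["A"]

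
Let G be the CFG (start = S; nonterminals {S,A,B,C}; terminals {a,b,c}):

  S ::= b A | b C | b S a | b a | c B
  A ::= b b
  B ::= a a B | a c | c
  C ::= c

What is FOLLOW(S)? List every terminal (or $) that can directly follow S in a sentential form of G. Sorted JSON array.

Compute FIRST by fixpoint:
[1]
  A via A→b b: +{b}
  B via B→a a B: +{a}
  B via B→c: +{c}
  C via C→c: +{c}
  S via S→b A: +{b}
  S via S→c B: +{c}
  S: {b,c}  A: {b}  B: {a,c}  C: {c}
[2] (no change)
  S: {b,c}  A: {b}  B: {a,c}  C: {c}

FOLLOW sets:
initialize: $ ∈ FOLLOW(S)
[1]
  S→b A: FOLLOW(A) ⊇ FOLLOW(S) ⊇ {$}; new: +{$}
  S→b C: FOLLOW(C) ⊇ FOLLOW(S) ⊇ {$}; new: +{$}
  S→b S a: FOLLOW(S) ⊇ FIRST(a) = {a}; new: +{a}
  S→c B: FOLLOW(B) ⊇ FOLLOW(S) ⊇ {$,a}; new: +{$,a}
  FOLLOW(S)={$,a}  FOLLOW(A)={$}  FOLLOW(B)={$,a}  FOLLOW(C)={$}
[2]
  S→b A: FOLLOW(A) ⊇ FOLLOW(S) ⊇ {$,a}; new: +{a}
  S→b C: FOLLOW(C) ⊇ FOLLOW(S) ⊇ {$,a}; new: +{a}
  FOLLOW(S)={$,a}  FOLLOW(A)={$,a}  FOLLOW(B)={$,a}  FOLLOW(C)={$,a}
[3] (no change)
  FOLLOW(S)={$,a}  FOLLOW(A)={$,a}  FOLLOW(B)={$,a}  FOLLOW(C)={$,a}

FOLLOW(S) = ["$", "a"]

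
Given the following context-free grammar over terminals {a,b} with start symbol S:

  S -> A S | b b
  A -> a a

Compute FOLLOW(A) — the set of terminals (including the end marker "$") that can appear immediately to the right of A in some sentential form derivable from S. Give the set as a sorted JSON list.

Compute FIRST by fixpoint:
pass 1:
  A via A→a a: +{a}
  S via S→A S: +{a}
  S via S→b b: +{b}
  FIRST[S]={a,b}  FIRST[A]={a}
pass 2: done
  FIRST[S]={a,b}  FIRST[A]={a}

Compute FOLLOW by fixpoint:
seed FOLLOW(S) with $
pass 1:
  S→A S: FOLLOW(A) ⊇ FIRST(S) = {a,b}; new: +{a,b}
  FOLLOW[S]={$}  FOLLOW[A]={a,b}
pass 2: (stable)
  FOLLOW[S]={$}  FOLLOW[A]={a,b}

FOLLOW(A) = ["a", "b"]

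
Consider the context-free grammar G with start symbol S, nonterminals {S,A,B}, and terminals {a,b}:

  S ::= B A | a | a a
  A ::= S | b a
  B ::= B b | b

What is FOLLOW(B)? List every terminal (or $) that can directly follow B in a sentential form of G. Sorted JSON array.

Compute FIRST by fixpoint:
round 1:
  A via A→b a: +{b}
  B via B→b: +{b}
  S via S→B A: +{b}
  S via S→a: +{a}
  S: {a,b}  A: {b}  B: {b}
round 2:
  A via A→S: +{a}
  S: {a,b}  A: {a,b}  B: {b}
round 3: (stable)
  S: {a,b}  A: {a,b}  B: {b}

FOLLOW sets:
FOLLOW(S) := {$}
[1]
  B→B b: FOLLOW(B) ⊇ FIRST(b) = {b}; new: +{b}
  S→B A: FOLLOW(B) ⊇ FIRST(A) = {a,b}; new: +{a}
  S→B A: FOLLOW(A) ⊇ FOLLOW(S) ⊇ {$}; new: +{$}
  S: {$}  A: {$}  B: {a,b}
[2] (stable)
  S: {$}  A: {$}  B: {a,b}

FOLLOW(B) = ["a", "b"]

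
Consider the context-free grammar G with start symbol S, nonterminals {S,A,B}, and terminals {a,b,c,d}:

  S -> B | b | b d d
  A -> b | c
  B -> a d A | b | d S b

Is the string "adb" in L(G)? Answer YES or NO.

Convert to CNF:
  S -> T0 X5 | T1 X7 | T2 X6 | b
  A -> b | c
  B -> T0 X3 | T1 X4 | b
  T0 -> a
  T1 -> d
  T2 -> b
  X3 -> T1 A
  X4 -> S T2
  X5 -> T1 A
  X6 -> T1 T1
  X7 -> S T2

CYK fill:
  cell(0,0) a: {T0}  orig:{}
  cell(1,1) d: {T1}  orig:{}
  cell(2,2) b: {A,B,S,T2}  orig:{A,B,S}
  cell(0,1) ad: ∅
  cell(1,2) db: {X3,X5}  orig:{}
  cell(0,2) adb: {B,S}

S ∈ T[0,2] ⇒ YES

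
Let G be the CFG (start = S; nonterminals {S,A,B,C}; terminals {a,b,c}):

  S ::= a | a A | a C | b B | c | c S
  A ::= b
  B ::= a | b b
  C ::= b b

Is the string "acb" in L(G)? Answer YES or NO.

Convert to CNF:
  S -> T0 B | T1 A | T1 C | T2 S | a | c
  A -> b
  B -> T0 T0 | a
  C -> T0 T0
  T0 -> b
  T1 -> a
  T2 -> c

CYK table (by increasing span):
  T[0,0] 'a' = {B,S,T1}  orig:{B,S}
  T[1,1] 'c' = {S,T2}  orig:{S}
  T[2,2] 'b' = {A,T0}  orig:{A}
  T[0,1] 'ac' = ∅
  T[1,2] 'cb' = ∅
  T[0,2] 'acb' = ∅

S ∉ T[0,2] ⇒ NO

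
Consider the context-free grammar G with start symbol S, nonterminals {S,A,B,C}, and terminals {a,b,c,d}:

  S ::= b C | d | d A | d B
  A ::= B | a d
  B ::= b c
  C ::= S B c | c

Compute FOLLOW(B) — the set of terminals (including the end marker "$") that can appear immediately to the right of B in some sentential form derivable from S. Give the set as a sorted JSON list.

FIRST sets, iterate to fixpoint:
[1]
  A via A→a d: +{a}
  B via B→b c: +{b}
  C via C→c: +{c}
  S via S→b C: +{b}
  S via S→d: +{d}
  FIRST(S)={b,d}  FIRST(A)={a}  FIRST(B)={b}  FIRST(C)={c}
[2]
  A via A→B: +{b}
  C via C→S B c: +{b,d}
  FIRST(S)={b,d}  FIRST(A)={a,b}  FIRST(B)={b}  FIRST(C)={b,c,d}
[3] done
  FIRST(S)={b,d}  FIRST(A)={a,b}  FIRST(B)={b}  FIRST(C)={b,c,d}

Compute FOLLOW by fixpoint:
seed FOLLOW(S) with $
round 1:
  C→S B c: FOLLOW(S) ⊇ FIRST(B) = {b}; new: +{b}
  C→S B c: FOLLOW(B) ⊇ FIRST(c) = {c}; new: +{c}
  S→b C: FOLLOW(C) ⊇ FOLLOW(S) ⊇ {$,b}; new: +{$,b}
  S→d A: FOLLOW(A) ⊇ FOLLOW(S) ⊇ {$,b}; new: +{$,b}
  S→d B: FOLLOW(B) ⊇ FOLLOW(S) ⊇ {$,b}; new: +{$,b}
  FOLLOW(S)={$,b}  FOLLOW(A)={$,b}  FOLLOW(B)={$,b,c}  FOLLOW(C)={$,b}
round 2: (no change)
  FOLLOW(S)={$,b}  FOLLOW(A)={$,b}  FOLLOW(B)={$,b,c}  FOLLOW(C)={$,b}

FOLLOW(B) = ["$", "b", "c"]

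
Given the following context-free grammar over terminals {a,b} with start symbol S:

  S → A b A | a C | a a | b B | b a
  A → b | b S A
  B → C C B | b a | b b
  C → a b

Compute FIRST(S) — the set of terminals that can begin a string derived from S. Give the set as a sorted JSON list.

FIRST iteration:
pass 1:
  A via A→b: +{b}
  B via B→b a: +{b}
  C via C→a b: +{a}
  S via S→A b A: +{b}
  S via S→a C: +{a}
  S: {a,b}  A: {b}  B: {b}  C: {a}
pass 2:
  B via B→C C B: +{a}
  S: {a,b}  A: {b}  B: {a,b}  C: {a}
pass 3: (no change)
  S: {a,b}  A: {b}  B: {a,b}  C: {a}

FIRST(S) = ["a", "b"]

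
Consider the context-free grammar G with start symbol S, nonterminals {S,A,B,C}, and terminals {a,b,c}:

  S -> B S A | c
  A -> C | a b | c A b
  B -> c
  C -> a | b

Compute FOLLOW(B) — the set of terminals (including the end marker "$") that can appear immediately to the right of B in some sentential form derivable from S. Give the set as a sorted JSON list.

FIRST iteration:
[1]
  A via A→a b: +{a}
  A via A→c A b: +{c}
  B via B→c: +{c}
  C via C→a: +{a}
  C via C→b: +{b}
  S via S→B S A: +{c}
  FIRST(S)={c}  FIRST(A)={a,c}  FIRST(B)={c}  FIRST(C)={a,b}
[2]
  A via A→C: +{b}
  FIRST(S)={c}  FIRST(A)={a,b,c}  FIRST(B)={c}  FIRST(C)={a,b}
[3] (stable)
  FIRST(S)={c}  FIRST(A)={a,b,c}  FIRST(B)={c}  FIRST(C)={a,b}

Compute FOLLOW by fixpoint:
initialize: $ ∈ FOLLOW(S)
pass 1:
  A→c A b: FOLLOW(A) ⊇ FIRST(b) = {b}; new: +{b}
  S→B S A: FOLLOW(B) ⊇ FIRST(S) = {c}; new: +{c}
  S→B S A: FOLLOW(S) ⊇ FIRST(A) = {a,b,c}; new: +{a,b,c}
  S→B S A: FOLLOW(A) ⊇ FOLLOW(S) ⊇ {$,a,b,c}; new: +{$,a,c}
  FOLLOW[S]={$,a,b,c}  FOLLOW[A]={$,a,b,c}  FOLLOW[B]={c}  FOLLOW[C]={}
pass 2:
  A→C: FOLLOW(C) ⊇ FOLLOW(A) ⊇ {$,a,b,c}; new: +{$,a,b,c}
  FOLLOW[S]={$,a,b,c}  FOLLOW[A]={$,a,b,c}  FOLLOW[B]={c}  FOLLOW[C]={$,a,b,c}
pass 3: (stable)
  FOLLOW[S]={$,a,b,c}  FOLLOW[A]={$,a,b,c}  FOLLOW[B]={c}  FOLLOW[C]={$,a,b,c}

FOLLOW(B) = ["c"]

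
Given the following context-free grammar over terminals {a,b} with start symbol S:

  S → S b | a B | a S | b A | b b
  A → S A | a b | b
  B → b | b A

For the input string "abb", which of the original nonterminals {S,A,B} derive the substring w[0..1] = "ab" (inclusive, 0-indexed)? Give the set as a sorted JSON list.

CNF form of G:
  S -> S T1 | T0 B | T0 S | T1 A | T1 T1
  A -> S A | T0 T1 | b
  B -> T1 A | b
  T0 -> a
  T1 -> b

CYK table (by increasing span), restricted to cells inside w[0..1]:
  [0..0]={T0}  "a"  orig:{}
  [1..1]={A,B,T1}  "b"  orig:{A,B}
  [0..1]={A,S}  "ab"

Original NTs in T[0,1] deriving "ab": ["A", "S"]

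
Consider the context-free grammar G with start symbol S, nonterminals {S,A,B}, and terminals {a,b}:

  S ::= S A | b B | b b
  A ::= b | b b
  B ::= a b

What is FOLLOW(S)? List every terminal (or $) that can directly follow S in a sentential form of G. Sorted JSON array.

FIRST sets, iterate to fixpoint:
round 1:
  A via A→b: +{b}
  B via B→a b: +{a}
  S via S→b B: +{b}
  S: {b}  A: {b}  B: {a}
round 2: done
  S: {b}  A: {b}  B: {a}

Compute FOLLOW by fixpoint:
seed FOLLOW(S) with $
round 1:
  S→S A: FOLLOW(S) ⊇ FIRST(A) = {b}; new: +{b}
  S→S A: FOLLOW(A) ⊇ FOLLOW(S) ⊇ {$,b}; new: +{$,b}
  S→b B: FOLLOW(B) ⊇ FOLLOW(S) ⊇ {$,b}; new: +{$,b}
  FOLLOW[S]={$,b}  FOLLOW[A]={$,b}  FOLLOW[B]={$,b}
round 2: (stable)
  FOLLOW[S]={$,b}  FOLLOW[A]={$,b}  FOLLOW[B]={$,b}

FOLLOW(S) = ["$", "b"]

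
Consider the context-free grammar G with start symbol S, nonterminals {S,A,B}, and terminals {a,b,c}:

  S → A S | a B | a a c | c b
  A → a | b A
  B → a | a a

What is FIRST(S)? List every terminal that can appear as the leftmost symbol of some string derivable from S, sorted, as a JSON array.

FIRST sets, iterate to fixpoint:
[1]
  A via A→a: +{a}
  A via A→b A: +{b}
  B via B→a: +{a}
  S via S→A S: +{a,b}
  S via S→c b: +{c}
  FIRST[S]={a,b,c}  FIRST[A]={a,b}  FIRST[B]={a}
[2] (stable)
  FIRST[S]={a,b,c}  FIRST[A]={a,b}  FIRST[B]={a}

FIRST(S) = ["a", "b", "c"]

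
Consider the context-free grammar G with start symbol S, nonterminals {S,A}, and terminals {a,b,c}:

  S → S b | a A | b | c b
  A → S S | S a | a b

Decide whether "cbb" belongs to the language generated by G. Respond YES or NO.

Convert to CNF:
  S -> S T1 | T0 A | T2 T1 | b
  A -> S S | S T0 | T0 T1
  T0 -> a
  T1 -> b
  T2 -> c

CYK table (by increasing span):
  cell(0,0) c: {T2}  orig:{}
  cell(1,1) b: {S,T1}  orig:{S}
  cell(2,2) b: {S,T1}  orig:{S}
  cell(0,1) cb: {S}
  cell(1,2) bb: {A,S}
  cell(0,2) cbb: {A,S}

S ∈ T[0,2] ⇒ YES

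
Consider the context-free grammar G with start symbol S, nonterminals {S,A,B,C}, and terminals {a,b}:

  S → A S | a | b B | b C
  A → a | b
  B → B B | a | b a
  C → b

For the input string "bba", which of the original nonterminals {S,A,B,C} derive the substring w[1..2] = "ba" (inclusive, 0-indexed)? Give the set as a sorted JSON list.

Convert to CNF:
  S -> A S | T0 B | T0 C | a
  A -> a | b
  B -> B B | T0 T1 | a
  C -> b
  T0 -> b
  T1 -> a

Fill CYK table bottom-up, restricted to cells inside w[1..2]:
  [1..1]={A,C,T0}  "b"  orig:{A,C}
  [2..2]={A,B,S,T1}  "a"  orig:{A,B,S}
  [1..2]={B,S}  "ba"

Original NTs in T[1,2] deriving "ba": ["B", "S"]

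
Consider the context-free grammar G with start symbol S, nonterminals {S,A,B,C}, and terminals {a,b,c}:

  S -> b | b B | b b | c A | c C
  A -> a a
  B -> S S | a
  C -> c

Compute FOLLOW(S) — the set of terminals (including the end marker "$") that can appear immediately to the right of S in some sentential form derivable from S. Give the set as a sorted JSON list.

FIRST sets, iterate to fixpoint:
iter 1:
  A via A→a a: +{a}
  B via B→a: +{a}
  C via C→c: +{c}
  S via S→b: +{b}
  S via S→c A: +{c}
  FIRST[S]={b,c}  FIRST[A]={a}  FIRST[B]={a}  FIRST[C]={c}
iter 2:
  B via B→S S: +{b,c}
  FIRST[S]={b,c}  FIRST[A]={a}  FIRST[B]={a,b,c}  FIRST[C]={c}
iter 3: (stable)
  FIRST[S]={b,c}  FIRST[A]={a}  FIRST[B]={a,b,c}  FIRST[C]={c}

FOLLOW sets:
seed FOLLOW(S) with $
iter 1:
  B→S S: FOLLOW(S) ⊇ FIRST(S) = {b,c}; new: +{b,c}
  S→b B: FOLLOW(B) ⊇ FOLLOW(S) ⊇ {$,b,c}; new: +{$,b,c}
  S→c A: FOLLOW(A) ⊇ FOLLOW(S) ⊇ {$,b,c}; new: +{$,b,c}
  S→c C: FOLLOW(C) ⊇ FOLLOW(S) ⊇ {$,b,c}; new: +{$,b,c}
  FOLLOW(S)={$,b,c}  FOLLOW(A)={$,b,c}  FOLLOW(B)={$,b,c}  FOLLOW(C)={$,b,c}
iter 2: — fixpoint
  FOLLOW(S)={$,b,c}  FOLLOW(A)={$,b,c}  FOLLOW(B)={$,b,c}  FOLLOW(C)={$,b,c}

FOLLOW(S) = ["$", "b", "c"]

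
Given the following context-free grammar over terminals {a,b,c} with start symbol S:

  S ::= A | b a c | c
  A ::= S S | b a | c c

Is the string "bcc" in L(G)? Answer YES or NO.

CNF form of G:
  S -> S S | T0 T1 | T0 X3 | T2 T2 | c
  A -> S S | T0 T1 | T2 T2
  T0 -> b
  T1 -> a
  T2 -> c
  X3 -> T1 T2

Fill CYK table bottom-up:
  cell(0,0) b: {T0}  orig:{}
  cell(1,1) c: {S,T2}  orig:{S}
  cell(2,2) c: {S,T2}  orig:{S}
  cell(0,1) bc: ∅
  cell(1,2) cc: {A,S}
  cell(0,2) bcc: ∅

S ∉ T[0,2] ⇒ NO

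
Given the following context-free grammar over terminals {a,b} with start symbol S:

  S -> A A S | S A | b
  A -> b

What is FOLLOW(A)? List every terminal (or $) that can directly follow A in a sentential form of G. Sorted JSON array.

FIRST iteration:
round 1:
  A via A→b: +{b}
  S via S→A A S: +{b}
  FIRST[S]={b}  FIRST[A]={b}
round 2: — fixpoint
  FIRST[S]={b}  FIRST[A]={b}

FOLLOW iteration:
initialize: $ ∈ FOLLOW(S)
[1]
  S→A A S: FOLLOW(A) ⊇ FIRST(A) = {b}; new: +{b}
  S→S A: FOLLOW(S) ⊇ FIRST(A) = {b}; new: +{b}
  S→S A: FOLLOW(A) ⊇ FOLLOW(S) ⊇ {$,b}; new: +{$}
  S: {$,b}  A: {$,b}
[2] done
  S: {$,b}  A: {$,b}

FOLLOW(A) = ["$", "b"]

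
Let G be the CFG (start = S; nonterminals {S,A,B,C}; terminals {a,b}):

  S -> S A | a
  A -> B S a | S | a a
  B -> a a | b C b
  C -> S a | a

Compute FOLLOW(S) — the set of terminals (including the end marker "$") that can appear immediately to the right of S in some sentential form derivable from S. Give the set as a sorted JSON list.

Compute FIRST by fixpoint:
round 1:
  A via A→a a: +{a}
  B via B→a a: +{a}
  B via B→b C b: +{b}
  C via C→a: +{a}
  S via S→a: +{a}
  S: {a}  A: {a}  B: {a,b}  C: {a}
round 2:
  A via A→B S a: +{b}
  S: {a}  A: {a,b}  B: {a,b}  C: {a}
round 3: (stable)
  S: {a}  A: {a,b}  B: {a,b}  C: {a}

FOLLOW sets:
FOLLOW(S) := {$}
round 1:
  A→B S a: FOLLOW(B) ⊇ FIRST(S) = {a}; new: +{a}
  A→B S a: FOLLOW(S) ⊇ FIRST(a) = {a}; new: +{a}
  B→b C b: FOLLOW(C) ⊇ FIRST(b) = {b}; new: +{b}
  S→S A: FOLLOW(S) ⊇ FIRST(A) = {a,b}; new: +{b}
  S→S A: FOLLOW(A) ⊇ FOLLOW(S) ⊇ {$,a,b}; new: +{$,a,b}
  FOLLOW[S]={$,a,b}  FOLLOW[A]={$,a,b}  FOLLOW[B]={a}  FOLLOW[C]={b}
round 2: — fixpoint
  FOLLOW[S]={$,a,b}  FOLLOW[A]={$,a,b}  FOLLOW[B]={a}  FOLLOW[C]={b}

FOLLOW(S) = ["$", "a", "b"]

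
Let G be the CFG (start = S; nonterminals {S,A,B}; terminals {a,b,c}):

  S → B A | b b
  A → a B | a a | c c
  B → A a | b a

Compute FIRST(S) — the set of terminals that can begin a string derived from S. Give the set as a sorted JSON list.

Compute FIRST by fixpoint:
pass 1:
  A via A→a B: +{a}
  A via A→c c: +{c}
  B via B→A a: +{a,c}
  B via B→b a: +{b}
  S via S→B A: +{a,b,c}
  FIRST[S]={a,b,c}  FIRST[A]={a,c}  FIRST[B]={a,b,c}
pass 2: done
  FIRST[S]={a,b,c}  FIRST[A]={a,c}  FIRST[B]={a,b,c}

FIRST(S) = ["a", "b", "c"]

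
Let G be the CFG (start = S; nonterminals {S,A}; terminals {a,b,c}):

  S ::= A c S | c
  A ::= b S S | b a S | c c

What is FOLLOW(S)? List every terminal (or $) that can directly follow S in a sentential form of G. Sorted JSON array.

FIRST sets, iterate to fixpoint:
iter 1:
  A via A→b S S: +{b}
  A via A→c c: +{c}
  S via S→A c S: +{b,c}
  S: {b,c}  A: {b,c}
iter 2: — fixpoint
  S: {b,c}  A: {b,c}

Compute FOLLOW by fixpoint:
initialize: $ ∈ FOLLOW(S)
[1]
  A→b S S: FOLLOW(S) ⊇ FIRST(S) = {b,c}; new: +{b,c}
  S→A c S: FOLLOW(A) ⊇ FIRST(c) = {c}; new: +{c}
  S: {$,b,c}  A: {c}
[2] (no change)
  S: {$,b,c}  A: {c}

FOLLOW(S) = ["$", "b", "c"]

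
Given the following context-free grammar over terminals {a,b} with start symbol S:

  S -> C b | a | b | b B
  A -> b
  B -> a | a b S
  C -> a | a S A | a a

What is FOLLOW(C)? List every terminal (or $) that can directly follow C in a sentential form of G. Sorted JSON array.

FIRST sets, iterate to fixpoint:
round 1:
  A via A→b: +{b}
  B via B→a: +{a}
  C via C→a: +{a}
  S via S→C b: +{a}
  S via S→b: +{b}
  S: {a,b}  A: {b}  B: {a}  C: {a}
round 2: (no change)
  S: {a,b}  A: {b}  B: {a}  C: {a}

FOLLOW iteration:
FOLLOW(S) := {$}
round 1:
  C→a S A: FOLLOW(S) ⊇ FIRST(A) = {b}; new: +{b}
  S→C b: FOLLOW(C) ⊇ FIRST(b) = {b}; new: +{b}
  S→b B: FOLLOW(B) ⊇ FOLLOW(S) ⊇ {$,b}; new: +{$,b}
  FOLLOW(S)={$,b}  FOLLOW(A)={}  FOLLOW(B)={$,b}  FOLLOW(C)={b}
round 2:
  C→a S A: FOLLOW(A) ⊇ FOLLOW(C) ⊇ {b}; new: +{b}
  FOLLOW(S)={$,b}  FOLLOW(A)={b}  FOLLOW(B)={$,b}  FOLLOW(C)={b}
round 3: — fixpoint
  FOLLOW(S)={$,b}  FOLLOW(A)={b}  FOLLOW(B)={$,b}  FOLLOW(C)={b}

FOLLOW(C) = ["b"]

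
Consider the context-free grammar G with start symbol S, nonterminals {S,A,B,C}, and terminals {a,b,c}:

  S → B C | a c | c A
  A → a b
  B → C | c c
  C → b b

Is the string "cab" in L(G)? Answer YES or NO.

CNF form of G:
  S -> B C | T0 T2 | T2 A
  A -> T0 T1
  B -> T1 T1 | T2 T2
  C -> T1 T1
  T0 -> a
  T1 -> b
  T2 -> c

Fill CYK table bottom-up:
  cell(0,0) c: {T2}  orig:{}
  cell(1,1) a: {T0}  orig:{}
  cell(2,2) b: {T1}  orig:{}
  cell(0,1) ca: ∅
  cell(1,2) ab: {A}
  cell(0,2) cab: {S}

S ∈ T[0,2] ⇒ YES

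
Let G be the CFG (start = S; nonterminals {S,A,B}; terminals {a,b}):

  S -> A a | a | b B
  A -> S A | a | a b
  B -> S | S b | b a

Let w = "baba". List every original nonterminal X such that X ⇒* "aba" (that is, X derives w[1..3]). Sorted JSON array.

CNF form of G:
  S -> A T0 | T1 B | a
  A -> S A | T0 T1 | a
  B -> A T0 | S T1 | T1 B | T1 T0 | a
  T0 -> a
  T1 -> b

CYK table (by increasing span) — only the sub-triangle for w[1..3]:
  [1..1]={A,B,S,T0}  "a"  orig:{A,B,S}
  [2..2]={T1}  "b"  orig:{}
  [3..3]={A,B,S,T0}  "a"  orig:{A,B,S}
  [1..2]={A,B}  "ab"
  [2..3]={B,S}  "ba"
  [1..3]={B,S}  "aba"

Original NTs in T[1,3] deriving "aba": ["B", "S"]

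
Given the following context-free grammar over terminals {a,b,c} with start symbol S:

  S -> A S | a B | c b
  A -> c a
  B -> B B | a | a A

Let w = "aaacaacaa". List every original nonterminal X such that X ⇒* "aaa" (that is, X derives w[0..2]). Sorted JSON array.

Convert to CNF:
  S -> A S | T0 T2 | T1 B
  A -> T0 T1
  B -> B B | T1 A | a
  T0 -> c
  T1 -> a
  T2 -> b

CYK fill (cells [i..j] with 0 ≤ i ≤ j ≤ 2 only):
  [0..0]={B,T1}  "a"  orig:{B}
  [1..1]={B,T1}  "a"  orig:{B}
  [2..2]={B,T1}  "a"  orig:{B}
  [0..1]={B,S}  "aa"
  [1..2]={B,S}  "aa"
  [0..2]={B,S}  "aaa"

Original NTs in T[0,2] deriving "aaa": ["B", "S"]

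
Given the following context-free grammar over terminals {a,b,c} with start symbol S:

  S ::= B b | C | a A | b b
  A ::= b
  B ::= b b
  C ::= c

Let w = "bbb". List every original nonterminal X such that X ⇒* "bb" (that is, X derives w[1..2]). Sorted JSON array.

CNF form of G:
  S -> B T0 | T0 T0 | T1 A | c
  A -> b
  B -> T0 T0
  C -> c
  T0 -> b
  T1 -> a

Fill CYK table bottom-up, restricted to cells inside w[1..2]:
  cell(1,1) b: {A,T0}  orig:{A}
  cell(2,2) b: {A,T0}  orig:{A}
  cell(1,2) bb: {B,S}

Original NTs in T[1,2] deriving "bb": ["B", "S"]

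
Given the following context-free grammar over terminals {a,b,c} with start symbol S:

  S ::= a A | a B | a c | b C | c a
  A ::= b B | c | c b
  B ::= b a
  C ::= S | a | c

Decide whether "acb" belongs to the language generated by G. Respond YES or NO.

CNF form of G:
  S -> T0 C | T1 T2 | T2 A | T2 B | T2 T1
  A -> T0 B | T1 T0 | c
  B -> T0 T2
  C -> T0 C | T1 T2 | T2 A | T2 B | T2 T1 | a | c
  T0 -> b
  T1 -> c
  T2 -> a

Fill CYK table bottom-up:
  T[0,0] 'a' = {C,T2}  orig:{C}
  T[1,1] 'c' = {A,C,T1}  orig:{A,C}
  T[2,2] 'b' = {T0}  orig:{}
  T[0,1] 'ac' = {C,S}
  T[1,2] 'cb' = {A}
  T[0,2] 'acb' = {C,S}

S ∈ T[0,2] ⇒ YES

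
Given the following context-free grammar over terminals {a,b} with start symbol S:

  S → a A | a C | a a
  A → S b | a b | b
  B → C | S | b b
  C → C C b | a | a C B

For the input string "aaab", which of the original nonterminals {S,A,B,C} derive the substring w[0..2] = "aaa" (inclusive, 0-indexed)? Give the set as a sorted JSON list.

Convert to CNF:
  S -> T1 A | T1 C | T1 T1
  A -> S T0 | T1 T0 | b
  B -> C X2 | T0 T0 | T1 A | T1 C | T1 T1 | T1 X3 | a
  C -> C X4 | T1 X5 | a
  T0 -> b
  T1 -> a
  X2 -> C T0
  X3 -> C B
  X4 -> C T0
  X5 -> C B

CYK fill, restricted to cells inside w[0..2]:
  [0..0]={B,C,T1}  "a"  orig:{B,C}
  [1..1]={B,C,T1}  "a"  orig:{B,C}
  [2..2]={B,C,T1}  "a"  orig:{B,C}
  [0..1]={B,S,X3,X5}  "aa"  orig:{B,S}
  [1..2]={B,S,X3,X5}  "aa"  orig:{B,S}
  [0..2]={B,C,X3,X5}  "aaa"  orig:{B,C}

Original NTs in T[0,2] deriving "aaa": ["B", "C"]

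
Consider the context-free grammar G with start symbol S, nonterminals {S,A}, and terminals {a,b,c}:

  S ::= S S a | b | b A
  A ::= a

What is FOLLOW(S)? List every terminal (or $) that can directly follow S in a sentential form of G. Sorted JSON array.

Compute FIRST by fixpoint:
[1]
  A via A→a: +{a}
  S via S→b: +{b}
  FIRST(S)={b}  FIRST(A)={a}
[2] (stable)
  FIRST(S)={b}  FIRST(A)={a}

FOLLOW iteration:
seed FOLLOW(S) with $
pass 1:
  S→S S a: FOLLOW(S) ⊇ FIRST(S) = {b}; new: +{b}
  S→S S a: FOLLOW(S) ⊇ FIRST(a) = {a}; new: +{a}
  S→b A: FOLLOW(A) ⊇ FOLLOW(S) ⊇ {$,a,b}; new: +{$,a,b}
  FOLLOW[S]={$,a,b}  FOLLOW[A]={$,a,b}
pass 2: (stable)
  FOLLOW[S]={$,a,b}  FOLLOW[A]={$,a,b}

FOLLOW(S) = ["$", "a", "b"]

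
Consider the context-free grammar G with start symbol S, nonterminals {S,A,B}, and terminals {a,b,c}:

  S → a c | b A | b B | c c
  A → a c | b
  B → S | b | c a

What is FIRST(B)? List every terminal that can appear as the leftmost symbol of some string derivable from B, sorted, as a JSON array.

FIRST sets, iterate to fixpoint:
round 1:
  A via A→a c: +{a}
  A via A→b: +{b}
  B via B→b: +{b}
  B via B→c a: +{c}
  S via S→a c: +{a}
  S via S→b A: +{b}
  S via S→c c: +{c}
  FIRST[S]={a,b,c}  FIRST[A]={a,b}  FIRST[B]={b,c}
round 2:
  B via B→S: +{a}
  FIRST[S]={a,b,c}  FIRST[A]={a,b}  FIRST[B]={a,b,c}
round 3: done
  FIRST[S]={a,b,c}  FIRST[A]={a,b}  FIRST[B]={a,b,c}

FIRST(B) = ["a", "b", "c"]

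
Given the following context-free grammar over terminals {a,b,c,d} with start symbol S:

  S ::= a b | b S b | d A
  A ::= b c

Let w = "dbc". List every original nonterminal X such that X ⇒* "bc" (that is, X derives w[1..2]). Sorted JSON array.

CNF form of G:
  S -> T0 X4 | T2 T0 | T3 A
  A -> T0 T1
  T0 -> b
  T1 -> c
  T2 -> a
  T3 -> d
  X4 -> S T0

CYK fill (cells [i..j] with 1 ≤ i ≤ j ≤ 2 only):
  T[1,1] 'b' = {T0}  orig:{}
  T[2,2] 'c' = {T1}  orig:{}
  T[1,2] 'bc' = {A}

Original NTs in T[1,2] deriving "bc": ["A"]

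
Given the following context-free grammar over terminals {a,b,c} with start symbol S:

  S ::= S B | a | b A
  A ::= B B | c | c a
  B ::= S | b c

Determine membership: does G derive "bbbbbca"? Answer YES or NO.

Convert to CNF:
  S -> S B | T2 A | a
  A -> B B | T0 T1 | c
  B -> S B | T2 A | T2 T0 | a
  T0 -> c
  T1 -> a
  T2 -> b

CYK table (by increasing span):
  [0..0]={T2}  "b"  orig:{}
  [1..1]={T2}  "b"  orig:{}
  [2..2]={T2}  "b"  orig:{}
  [3..3]={T2}  "b"  orig:{}
  [4..4]={T2}  "b"  orig:{}
  [5..5]={A,T0}  "c"  orig:{A}
  [6..6]={B,S,T1}  "a"  orig:{B,S}
  [0..1]=∅  "bb"
  [1..2]=∅  "bb"
  [2..3]=∅  "bb"
  [3..4]=∅  "bb"
  [4..5]={B,S}  "bc"
  [5..6]={A}  "ca"
  [0..2]=∅  "bbb"
  [1..3]=∅  "bbb"
  [2..4]=∅  "bbb"
  [3..5]=∅  "bbc"
  [4..6]={A,B,S}  "bca"
  [0..3]=∅  "bbbb"
  [1..4]=∅  "bbbb"
  [2..5]=∅  "bbbc"
  [3..6]={B,S}  "bbca"
  [0..4]=∅  "bbbbb"
  [1..5]=∅  "bbbbc"
  [2..6]=∅  "bbbca"
  [0..5]=∅  "bbbbbc"
  [1..6]=∅  "bbbbca"
  [0..6]=∅  "bbbbbca"

S ∉ T[0,6] ⇒ NO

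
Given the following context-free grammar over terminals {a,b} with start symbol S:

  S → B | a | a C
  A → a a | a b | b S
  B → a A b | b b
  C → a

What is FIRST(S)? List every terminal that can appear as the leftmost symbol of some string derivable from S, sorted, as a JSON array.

FIRST iteration:
[1]
  A via A→a a: +{a}
  A via A→b S: +{b}
  B via B→a A b: +{a}
  B via B→b b: +{b}
  C via C→a: +{a}
  S via S→B: +{a,b}
  FIRST[S]={a,b}  FIRST[A]={a,b}  FIRST[B]={a,b}  FIRST[C]={a}
[2] — fixpoint
  FIRST[S]={a,b}  FIRST[A]={a,b}  FIRST[B]={a,b}  FIRST[C]={a}

FIRST(S) = ["a", "b"]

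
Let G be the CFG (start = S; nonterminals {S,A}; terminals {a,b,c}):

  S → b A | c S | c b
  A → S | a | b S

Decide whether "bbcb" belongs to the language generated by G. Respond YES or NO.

CNF form of G:
  S -> T0 A | T1 S | T1 T0
  A -> T0 A | T0 S | T1 S | T1 T0 | a
  T0 -> b
  T1 -> c

Fill CYK table bottom-up:
  T[0,0] 'b' = {T0}  orig:{}
  T[1,1] 'b' = {T0}  orig:{}
  T[2,2] 'c' = {T1}  orig:{}
  T[3,3] 'b' = {T0}  orig:{}
  T[0,1] 'bb' = ∅
  T[1,2] 'bc' = ∅
  T[2,3] 'cb' = {A,S}
  T[0,2] 'bbc' = ∅
  T[1,3] 'bcb' = {A,S}
  T[0,3] 'bbcb' = {A,S}

S ∈ T[0,3] ⇒ YES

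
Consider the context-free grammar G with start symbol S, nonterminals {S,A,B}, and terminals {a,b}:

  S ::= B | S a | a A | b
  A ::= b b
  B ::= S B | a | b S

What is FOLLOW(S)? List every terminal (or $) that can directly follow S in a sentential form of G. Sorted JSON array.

Compute FIRST by fixpoint:
round 1:
  A via A→b b: +{b}
  B via B→a: +{a}
  B via B→b S: +{b}
  S via S→B: +{a,b}
  S: {a,b}  A: {b}  B: {a,b}
round 2: (stable)
  S: {a,b}  A: {b}  B: {a,b}

FOLLOW sets:
seed FOLLOW(S) with $
[1]
  B→S B: FOLLOW(S) ⊇ FIRST(B) = {a,b}; new: +{a,b}
  S→B: FOLLOW(B) ⊇ FOLLOW(S) ⊇ {$,a,b}; new: +{$,a,b}
  S→a A: FOLLOW(A) ⊇ FOLLOW(S) ⊇ {$,a,b}; new: +{$,a,b}
  FOLLOW(S)={$,a,b}  FOLLOW(A)={$,a,b}  FOLLOW(B)={$,a,b}
[2] done
  FOLLOW(S)={$,a,b}  FOLLOW(A)={$,a,b}  FOLLOW(B)={$,a,b}

FOLLOW(S) = ["$", "a", "b"]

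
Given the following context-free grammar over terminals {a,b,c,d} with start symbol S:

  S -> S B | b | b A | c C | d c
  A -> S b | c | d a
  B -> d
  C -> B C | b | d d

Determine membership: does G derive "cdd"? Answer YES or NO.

Convert to CNF:
  S -> S B | T0 A | T1 T3 | T3 C | b
  A -> S T0 | T1 T2 | c
  B -> d
  C -> B C | T1 T1 | b
  T0 -> b
  T1 -> d
  T2 -> a
  T3 -> c

CYK table (by increasing span):
  cell(0,0) c: {A,T3}  orig:{A}
  cell(1,1) d: {B,T1}  orig:{B}
  cell(2,2) d: {B,T1}  orig:{B}
  cell(0,1) cd: ∅
  cell(1,2) dd: {C}
  cell(0,2) cdd: {S}

S ∈ T[0,2] ⇒ YES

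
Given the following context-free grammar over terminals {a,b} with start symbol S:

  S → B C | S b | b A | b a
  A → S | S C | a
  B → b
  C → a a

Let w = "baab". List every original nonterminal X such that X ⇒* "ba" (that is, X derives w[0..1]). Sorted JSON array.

Convert to CNF:
  S -> B C | S T0 | T0 A | T0 T1
  A -> B C | S C | S T0 | T0 A | T0 T1 | a
  B -> b
  C -> T1 T1
  T0 -> b
  T1 -> a

Fill CYK table bottom-up — only the sub-triangle for w[0..1]:
  [0..0]={B,T0}  "b"  orig:{B}
  [1..1]={A,T1}  "a"  orig:{A}
  [0..1]={A,S}  "ba"

Original NTs in T[0,1] deriving "ba": ["A", "S"]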